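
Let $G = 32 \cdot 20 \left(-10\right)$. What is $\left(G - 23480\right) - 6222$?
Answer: $-36102$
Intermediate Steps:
$G = -6400$ ($G = 640 \left(-10\right) = -6400$)
$\left(G - 23480\right) - 6222 = \left(-6400 - 23480\right) - 6222 = -29880 - 6222 = -36102$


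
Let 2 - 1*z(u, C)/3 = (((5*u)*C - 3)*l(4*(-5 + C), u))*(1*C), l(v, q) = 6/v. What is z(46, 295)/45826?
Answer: -36026061/5315816 ≈ -6.7771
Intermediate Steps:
z(u, C) = 6 - 18*C*(-3 + 5*C*u)/(-20 + 4*C) (z(u, C) = 6 - 3*((5*u)*C - 3)*(6/((4*(-5 + C))))*1*C = 6 - 3*(5*C*u - 3)*(6/(-20 + 4*C))*C = 6 - 3*(-3 + 5*C*u)*(6/(-20 + 4*C))*C = 6 - 3*6*(-3 + 5*C*u)/(-20 + 4*C)*C = 6 - 18*C*(-3 + 5*C*u)/(-20 + 4*C))
z(46, 295)/45826 = (3*(-20 + 13*295 - 15*46*295**2)/(2*(-5 + 295)))/45826 = ((3/2)*(-20 + 3835 - 15*46*87025)/290)*(1/45826) = ((3/2)*(1/290)*(-20 + 3835 - 60047250))*(1/45826) = ((3/2)*(1/290)*(-60043435))*(1/45826) = -36026061/116*1/45826 = -36026061/5315816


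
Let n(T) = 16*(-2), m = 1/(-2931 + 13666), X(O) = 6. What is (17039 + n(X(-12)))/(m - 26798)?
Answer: -182570145/287676529 ≈ -0.63464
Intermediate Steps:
m = 1/10735 ≈ 9.3153e-5
n(T) = -32
(17039 + n(X(-12)))/(m - 26798) = (17039 - 32)/(1/10735 - 26798) = 17007/(-287676529/10735) = 17007*(-10735/287676529) = -182570145/287676529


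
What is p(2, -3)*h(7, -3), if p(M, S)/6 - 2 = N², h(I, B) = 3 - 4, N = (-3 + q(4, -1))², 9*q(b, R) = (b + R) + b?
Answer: -346244/2187 ≈ -158.32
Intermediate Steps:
q(b, R) = R/9 + 2*b/9 (q(b, R) = ((b + R) + b)/9 = ((R + b) + b)/9 = (R + 2*b)/9 = R/9 + 2*b/9)
N = 400/81 (N = (-3 + ((⅑)*(-1) + (2/9)*4))² = (-3 + (-⅑ + 8/9))² = (-3 + 7/9)² = (-20/9)² = 400/81 ≈ 4.9383)
h(I, B) = -1
p(M, S) = 346244/2187 (p(M, S) = 12 + 6*(400/81)² = 12 + 6*(160000/6561) = 12 + 320000/2187 = 346244/2187)
p(2, -3)*h(7, -3) = (346244/2187)*(-1) = -346244/2187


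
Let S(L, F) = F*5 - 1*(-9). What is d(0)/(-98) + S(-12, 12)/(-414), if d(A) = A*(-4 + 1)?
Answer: -⅙ ≈ -0.16667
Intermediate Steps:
d(A) = -3*A (d(A) = A*(-3) = -3*A)
S(L, F) = 9 + 5*F (S(L, F) = 5*F + 9 = 9 + 5*F)
d(0)/(-98) + S(-12, 12)/(-414) = -3*0/(-98) + (9 + 5*12)/(-414) = 0*(-1/98) + (9 + 60)*(-1/414) = 0 + 69*(-1/414) = 0 - ⅙ = -⅙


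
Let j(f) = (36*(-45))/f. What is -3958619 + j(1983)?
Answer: -2616647699/661 ≈ -3.9586e+6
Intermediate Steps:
j(f) = -1620/f
-3958619 + j(1983) = -3958619 - 1620/1983 = -3958619 - 1620*1/1983 = -3958619 - 540/661 = -2616647699/661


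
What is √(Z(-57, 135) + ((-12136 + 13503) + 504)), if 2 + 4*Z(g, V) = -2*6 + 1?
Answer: √7471/2 ≈ 43.217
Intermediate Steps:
Z(g, V) = -13/4 (Z(g, V) = -½ + (-2*6 + 1)/4 = -½ + (-12 + 1)/4 = -½ + (¼)*(-11) = -½ - 11/4 = -13/4)
√(Z(-57, 135) + ((-12136 + 13503) + 504)) = √(-13/4 + ((-12136 + 13503) + 504)) = √(-13/4 + (1367 + 504)) = √(-13/4 + 1871) = √(7471/4) = √7471/2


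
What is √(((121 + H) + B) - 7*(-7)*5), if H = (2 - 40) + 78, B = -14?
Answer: 14*√2 ≈ 19.799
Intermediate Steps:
H = 40 (H = -38 + 78 = 40)
√(((121 + H) + B) - 7*(-7)*5) = √(((121 + 40) - 14) - 7*(-7)*5) = √((161 - 14) + 49*5) = √(147 + 245) = √392 = 14*√2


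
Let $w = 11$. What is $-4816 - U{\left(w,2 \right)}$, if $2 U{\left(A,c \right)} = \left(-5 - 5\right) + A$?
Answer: $- \frac{9633}{2} \approx -4816.5$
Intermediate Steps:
$U{\left(A,c \right)} = -5 + \frac{A}{2}$ ($U{\left(A,c \right)} = \frac{\left(-5 - 5\right) + A}{2} = \frac{-10 + A}{2} = -5 + \frac{A}{2}$)
$-4816 - U{\left(w,2 \right)} = -4816 - \left(-5 + \frac{1}{2} \cdot 11\right) = -4816 - \left(-5 + \frac{11}{2}\right) = -4816 - \frac{1}{2} = - \frac{9633}{2}$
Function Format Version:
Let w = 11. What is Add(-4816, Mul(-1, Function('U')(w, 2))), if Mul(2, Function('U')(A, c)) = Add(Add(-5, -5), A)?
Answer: Rational(-9633, 2) ≈ -4816.5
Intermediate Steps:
Function('U')(A, c) = Add(-5, Mul(Rational(1, 2), A)) (Function('U')(A, c) = Mul(Rational(1, 2), Add(Add(-5, -5), A)) = Mul(Rational(1, 2), Add(-10, A)) = Add(-5, Mul(Rational(1, 2), A)))
Add(-4816, Mul(-1, Function('U')(w, 2))) = Add(-4816, Mul(-1, Add(-5, Mul(Rational(1, 2), 11)))) = Add(-4816, Mul(-1, Add(-5, Rational(11, 2)))) = Add(-4816, Mul(-1, Rational(1, 2))) = Add(-4816, Rational(-1, 2)) = Rational(-9633, 2)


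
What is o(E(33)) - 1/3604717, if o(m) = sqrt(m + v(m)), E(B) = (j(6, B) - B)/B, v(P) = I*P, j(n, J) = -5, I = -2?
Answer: -1/3604717 + sqrt(1254)/33 ≈ 1.0731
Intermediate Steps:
v(P) = -2*P
E(B) = (-5 - B)/B
o(m) = sqrt(-m) (o(m) = sqrt(m - 2*m) = sqrt(-m))
o(E(33)) - 1/3604717 = sqrt(-(-5 - 1*33)/33) - 1/3604717 = sqrt(-(-5 - 33)/33) - 1*1/3604717 = sqrt(-(-38)/33) - 1/3604717 = sqrt(-1*(-38/33)) - 1/3604717 = sqrt(38/33) - 1/3604717 = sqrt(1254)/33 - 1/3604717 = -1/3604717 + sqrt(1254)/33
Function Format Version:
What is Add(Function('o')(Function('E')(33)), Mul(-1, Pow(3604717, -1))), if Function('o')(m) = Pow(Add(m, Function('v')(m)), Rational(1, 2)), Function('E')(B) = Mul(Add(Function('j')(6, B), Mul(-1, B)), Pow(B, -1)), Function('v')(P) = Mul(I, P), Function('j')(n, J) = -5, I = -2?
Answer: Add(Rational(-1, 3604717), Mul(Rational(1, 33), Pow(1254, Rational(1, 2)))) ≈ 1.0731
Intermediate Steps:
Function('v')(P) = Mul(-2, P)
Function('E')(B) = Mul(Pow(B, -1), Add(-5, Mul(-1, B))) (Function('E')(B) = Mul(Add(-5, Mul(-1, B)), Pow(B, -1)) = Mul(Pow(B, -1), Add(-5, Mul(-1, B))))
Function('o')(m) = Pow(Mul(-1, m), Rational(1, 2)) (Function('o')(m) = Pow(Add(m, Mul(-2, m)), Rational(1, 2)) = Pow(Mul(-1, m), Rational(1, 2)))
Add(Function('o')(Function('E')(33)), Mul(-1, Pow(3604717, -1))) = Add(Pow(Mul(-1, Mul(Pow(33, -1), Add(-5, Mul(-1, 33)))), Rational(1, 2)), Mul(-1, Pow(3604717, -1))) = Add(Pow(Mul(-1, Mul(Rational(1, 33), Add(-5, -33))), Rational(1, 2)), Mul(-1, Rational(1, 3604717))) = Add(Pow(Mul(-1, Mul(Rational(1, 33), -38)), Rational(1, 2)), Rational(-1, 3604717)) = Add(Pow(Mul(-1, Rational(-38, 33)), Rational(1, 2)), Rational(-1, 3604717)) = Add(Pow(Rational(38, 33), Rational(1, 2)), Rational(-1, 3604717)) = Add(Mul(Rational(1, 33), Pow(1254, Rational(1, 2))), Rational(-1, 3604717)) = Add(Rational(-1, 3604717), Mul(Rational(1, 33), Pow(1254, Rational(1, 2))))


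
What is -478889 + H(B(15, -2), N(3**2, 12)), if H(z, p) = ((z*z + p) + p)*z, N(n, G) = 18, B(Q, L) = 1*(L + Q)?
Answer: -476224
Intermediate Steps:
B(Q, L) = L + Q
H(z, p) = z*(z**2 + 2*p) (H(z, p) = ((z**2 + p) + p)*z = ((p + z**2) + p)*z = (z**2 + 2*p)*z = z*(z**2 + 2*p))
-478889 + H(B(15, -2), N(3**2, 12)) = -478889 + (-2 + 15)*((-2 + 15)**2 + 2*18) = -478889 + 13*(13**2 + 36) = -478889 + 13*(169 + 36) = -478889 + 13*205 = -478889 + 2665 = -476224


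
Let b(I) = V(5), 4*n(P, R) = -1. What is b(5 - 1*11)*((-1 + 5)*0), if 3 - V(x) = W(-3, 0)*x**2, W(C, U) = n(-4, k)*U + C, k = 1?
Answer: 0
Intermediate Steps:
n(P, R) = -1/4 (n(P, R) = (1/4)*(-1) = -1/4)
W(C, U) = C - U/4 (W(C, U) = -U/4 + C = C - U/4)
V(x) = 3 + 3*x**2 (V(x) = 3 - (-3 - 1/4*0)*x**2 = 3 - (-3 + 0)*x**2 = 3 - (-3)*x**2 = 3 + 3*x**2)
b(I) = 78 (b(I) = 3 + 3*5**2 = 3 + 3*25 = 3 + 75 = 78)
b(5 - 1*11)*((-1 + 5)*0) = 78*((-1 + 5)*0) = 78*(4*0) = 78*0 = 0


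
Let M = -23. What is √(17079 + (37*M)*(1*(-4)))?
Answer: √20483 ≈ 143.12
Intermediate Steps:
√(17079 + (37*M)*(1*(-4))) = √(17079 + (37*(-23))*(1*(-4))) = √(17079 - 851*(-4)) = √(17079 + 3404) = √20483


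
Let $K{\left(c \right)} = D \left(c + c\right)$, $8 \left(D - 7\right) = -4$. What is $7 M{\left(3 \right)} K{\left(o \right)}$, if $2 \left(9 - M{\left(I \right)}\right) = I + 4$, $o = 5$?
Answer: $\frac{5005}{2} \approx 2502.5$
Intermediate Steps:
$M{\left(I \right)} = 7 - \frac{I}{2}$ ($M{\left(I \right)} = 9 - \frac{I + 4}{2} = 9 - \frac{4 + I}{2} = 9 - \left(2 + \frac{I}{2}\right) = 7 - \frac{I}{2}$)
$D = \frac{13}{2}$ ($D = 7 + \frac{1}{8} \left(-4\right) = 7 - \frac{1}{2} = \frac{13}{2} \approx 6.5$)
$K{\left(c \right)} = 13 c$ ($K{\left(c \right)} = \frac{13 \left(c + c\right)}{2} = \frac{13 \cdot 2 c}{2} = 13 c$)
$7 M{\left(3 \right)} K{\left(o \right)} = 7 \left(7 - \frac{3}{2}\right) 13 \cdot 5 = 7 \left(7 - \frac{3}{2}\right) 65 = 7 \cdot \frac{11}{2} \cdot 65 = \frac{77}{2} \cdot 65 = \frac{5005}{2}$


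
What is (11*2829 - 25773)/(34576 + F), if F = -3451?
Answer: 1782/10375 ≈ 0.17176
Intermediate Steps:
(11*2829 - 25773)/(34576 + F) = (11*2829 - 25773)/(34576 - 3451) = (31119 - 25773)/31125 = 5346*(1/31125) = 1782/10375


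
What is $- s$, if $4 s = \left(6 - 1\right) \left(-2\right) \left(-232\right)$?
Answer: $-580$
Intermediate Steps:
$s = 580$ ($s = \frac{\left(6 - 1\right) \left(-2\right) \left(-232\right)}{4} = \frac{5 \left(-2\right) \left(-232\right)}{4} = \frac{\left(-10\right) \left(-232\right)}{4} = \frac{1}{4} \cdot 2320 = 580$)
$- s = \left(-1\right) 580 = -580$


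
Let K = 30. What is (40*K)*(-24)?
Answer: -28800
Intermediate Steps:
(40*K)*(-24) = (40*30)*(-24) = 1200*(-24) = -28800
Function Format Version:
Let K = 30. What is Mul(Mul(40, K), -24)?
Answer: -28800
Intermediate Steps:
Mul(Mul(40, K), -24) = Mul(Mul(40, 30), -24) = Mul(1200, -24) = -28800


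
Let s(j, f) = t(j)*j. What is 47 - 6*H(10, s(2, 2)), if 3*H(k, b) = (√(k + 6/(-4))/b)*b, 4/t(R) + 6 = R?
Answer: 47 - √34 ≈ 41.169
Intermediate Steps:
t(R) = 4/(-6 + R)
s(j, f) = 4*j/(-6 + j) (s(j, f) = (4/(-6 + j))*j = 4*j/(-6 + j))
H(k, b) = √(-3/2 + k)/3 (H(k, b) = ((√(k + 6/(-4))/b)*b)/3 = ((√(k + 6*(-¼))/b)*b)/3 = ((√(k - 3/2)/b)*b)/3 = ((√(-3/2 + k)/b)*b)/3 = √(-3/2 + k)/3)
47 - 6*H(10, s(2, 2)) = 47 - √(-6 + 4*10) = 47 - √(-6 + 40) = 47 - √34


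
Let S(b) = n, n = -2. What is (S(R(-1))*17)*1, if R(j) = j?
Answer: -34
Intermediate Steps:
S(b) = -2
(S(R(-1))*17)*1 = -2*17*1 = -34*1 = -34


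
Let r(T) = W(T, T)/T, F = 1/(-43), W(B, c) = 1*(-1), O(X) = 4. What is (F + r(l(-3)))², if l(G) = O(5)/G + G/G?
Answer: 16384/1849 ≈ 8.8610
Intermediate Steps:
W(B, c) = -1
l(G) = 1 + 4/G (l(G) = 4/G + G/G = 4/G + 1 = 1 + 4/G)
F = -1/43 ≈ -0.023256
r(T) = -1/T
(F + r(l(-3)))² = (-1/43 - 1/((4 - 3)/(-3)))² = (-1/43 - 1/((-⅓*1)))² = (-1/43 - 1/(-⅓))² = (-1/43 - 1*(-3))² = (-1/43 + 3)² = (128/43)² = 16384/1849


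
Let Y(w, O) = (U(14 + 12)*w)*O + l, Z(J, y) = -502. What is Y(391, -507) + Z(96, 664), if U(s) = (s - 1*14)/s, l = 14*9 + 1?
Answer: -91869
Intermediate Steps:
l = 127 (l = 126 + 1 = 127)
U(s) = (-14 + s)/s (U(s) = (s - 14)/s = (-14 + s)/s)
Y(w, O) = 127 + 6*O*w/13 (Y(w, O) = (((-14 + (14 + 12))/(14 + 12))*w)*O + 127 = (((-14 + 26)/26)*w)*O + 127 = (((1/26)*12)*w)*O + 127 = (6*w/13)*O + 127 = 6*O*w/13 + 127 = 127 + 6*O*w/13)
Y(391, -507) + Z(96, 664) = (127 + (6/13)*(-507)*391) - 502 = (127 - 91494) - 502 = -91367 - 502 = -91869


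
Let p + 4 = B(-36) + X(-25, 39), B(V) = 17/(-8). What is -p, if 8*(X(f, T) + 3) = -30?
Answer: 103/8 ≈ 12.875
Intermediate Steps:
B(V) = -17/8 (B(V) = 17*(-⅛) = -17/8)
X(f, T) = -27/4 (X(f, T) = -3 + (⅛)*(-30) = -3 - 15/4 = -27/4)
p = -103/8 (p = -4 + (-17/8 - 27/4) = -4 - 71/8 = -103/8 ≈ -12.875)
-p = -1*(-103/8) = 103/8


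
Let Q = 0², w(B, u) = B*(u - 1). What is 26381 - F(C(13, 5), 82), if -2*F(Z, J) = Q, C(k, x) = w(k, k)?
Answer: 26381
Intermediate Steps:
w(B, u) = B*(-1 + u)
C(k, x) = k*(-1 + k)
Q = 0
F(Z, J) = 0 (F(Z, J) = -½*0 = 0)
26381 - F(C(13, 5), 82) = 26381 - 1*0 = 26381 + 0 = 26381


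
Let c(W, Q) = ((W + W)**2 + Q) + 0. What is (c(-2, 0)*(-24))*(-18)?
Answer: 6912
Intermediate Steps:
c(W, Q) = Q + 4*W**2 (c(W, Q) = ((2*W)**2 + Q) + 0 = (4*W**2 + Q) + 0 = (Q + 4*W**2) + 0 = Q + 4*W**2)
(c(-2, 0)*(-24))*(-18) = ((0 + 4*(-2)**2)*(-24))*(-18) = ((0 + 4*4)*(-24))*(-18) = ((0 + 16)*(-24))*(-18) = (16*(-24))*(-18) = -384*(-18) = 6912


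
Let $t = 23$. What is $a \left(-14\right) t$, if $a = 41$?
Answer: $-13202$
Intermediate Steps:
$a \left(-14\right) t = 41 \left(-14\right) 23 = \left(-574\right) 23 = -13202$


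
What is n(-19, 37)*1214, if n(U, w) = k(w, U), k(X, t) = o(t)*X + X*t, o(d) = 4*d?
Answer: -4267210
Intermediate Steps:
k(X, t) = 5*X*t (k(X, t) = (4*t)*X + X*t = 4*X*t + X*t = 5*X*t)
n(U, w) = 5*U*w (n(U, w) = 5*w*U = 5*U*w)
n(-19, 37)*1214 = (5*(-19)*37)*1214 = -3515*1214 = -4267210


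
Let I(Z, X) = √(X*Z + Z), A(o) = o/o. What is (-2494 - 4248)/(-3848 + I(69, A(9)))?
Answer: 12971608/7403483 + 3371*√138/7403483 ≈ 1.7574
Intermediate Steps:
A(o) = 1
I(Z, X) = √(Z + X*Z)
(-2494 - 4248)/(-3848 + I(69, A(9))) = (-2494 - 4248)/(-3848 + √(69*(1 + 1))) = -6742/(-3848 + √(69*2)) = -6742/(-3848 + √138)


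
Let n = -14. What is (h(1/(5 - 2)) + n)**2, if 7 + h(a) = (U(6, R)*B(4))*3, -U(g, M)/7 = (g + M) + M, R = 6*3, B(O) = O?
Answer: 12595401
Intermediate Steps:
R = 18
U(g, M) = -14*M - 7*g (U(g, M) = -7*((g + M) + M) = -7*((M + g) + M) = -7*(g + 2*M) = -14*M - 7*g)
h(a) = -3535 (h(a) = -7 + ((-14*18 - 7*6)*4)*3 = -7 + ((-252 - 42)*4)*3 = -7 - 294*4*3 = -7 - 1176*3 = -7 - 3528 = -3535)
(h(1/(5 - 2)) + n)**2 = (-3535 - 14)**2 = (-3549)**2 = 12595401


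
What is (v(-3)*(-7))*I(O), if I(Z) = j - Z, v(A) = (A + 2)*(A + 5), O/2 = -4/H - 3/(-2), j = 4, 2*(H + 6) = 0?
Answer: -14/3 ≈ -4.6667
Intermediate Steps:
H = -6 (H = -6 + (½)*0 = -6 + 0 = -6)
O = 13/3 (O = 2*(-4/(-6) - 3/(-2)) = 2*(-4*(-⅙) - 3*(-½)) = 2*(⅔ + 3/2) = 2*(13/6) = 13/3 ≈ 4.3333)
v(A) = (2 + A)*(5 + A)
I(Z) = 4 - Z
(v(-3)*(-7))*I(O) = ((10 + (-3)² + 7*(-3))*(-7))*(4 - 1*13/3) = ((10 + 9 - 21)*(-7))*(4 - 13/3) = -2*(-7)*(-⅓) = 14*(-⅓) = -14/3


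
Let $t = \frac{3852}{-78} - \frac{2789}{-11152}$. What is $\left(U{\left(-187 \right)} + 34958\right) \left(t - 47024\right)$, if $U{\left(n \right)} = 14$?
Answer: $- \frac{59666382747993}{36244} \approx -1.6462 \cdot 10^{9}$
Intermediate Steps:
$t = - \frac{7123327}{144976}$ ($t = 3852 \left(- \frac{1}{78}\right) - - \frac{2789}{11152} = - \frac{642}{13} + \frac{2789}{11152} = - \frac{7123327}{144976} \approx -49.135$)
$\left(U{\left(-187 \right)} + 34958\right) \left(t - 47024\right) = \left(14 + 34958\right) \left(- \frac{7123327}{144976} - 47024\right) = 34972 \left(- \frac{6824474751}{144976}\right) = - \frac{59666382747993}{36244}$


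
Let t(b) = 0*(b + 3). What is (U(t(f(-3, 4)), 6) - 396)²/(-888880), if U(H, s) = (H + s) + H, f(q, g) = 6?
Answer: -7605/44444 ≈ -0.17111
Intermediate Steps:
t(b) = 0 (t(b) = 0*(3 + b) = 0)
U(H, s) = s + 2*H
(U(t(f(-3, 4)), 6) - 396)²/(-888880) = ((6 + 2*0) - 396)²/(-888880) = ((6 + 0) - 396)²*(-1/888880) = (6 - 396)²*(-1/888880) = (-390)²*(-1/888880) = 152100*(-1/888880) = -7605/44444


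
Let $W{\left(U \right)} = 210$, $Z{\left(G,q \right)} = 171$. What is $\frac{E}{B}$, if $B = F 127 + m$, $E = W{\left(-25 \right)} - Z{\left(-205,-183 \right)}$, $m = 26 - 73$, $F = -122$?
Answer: $- \frac{39}{15541} \approx -0.0025095$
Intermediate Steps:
$m = -47$ ($m = 26 - 73 = -47$)
$E = 39$ ($E = 210 - 171 = 39$)
$B = -15541$ ($B = \left(-122\right) 127 - 47 = -15494 - 47 = -15541$)
$\frac{E}{B} = \frac{39}{-15541} = 39 \left(- \frac{1}{15541}\right) = - \frac{39}{15541}$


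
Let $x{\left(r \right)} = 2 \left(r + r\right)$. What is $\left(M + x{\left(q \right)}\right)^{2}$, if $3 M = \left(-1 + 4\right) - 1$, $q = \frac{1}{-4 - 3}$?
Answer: $\frac{4}{441} \approx 0.0090703$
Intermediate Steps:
$q = - \frac{1}{7}$ ($q = \frac{1}{-7} = - \frac{1}{7} \approx -0.14286$)
$x{\left(r \right)} = 4 r$ ($x{\left(r \right)} = 2 \cdot 2 r = 4 r$)
$M = \frac{2}{3}$ ($M = \frac{\left(-1 + 4\right) - 1}{3} = \frac{3 - 1}{3} = \frac{1}{3} \cdot 2 = \frac{2}{3} \approx 0.66667$)
$\left(M + x{\left(q \right)}\right)^{2} = \left(\frac{2}{3} + 4 \left(- \frac{1}{7}\right)\right)^{2} = \left(\frac{2}{3} - \frac{4}{7}\right)^{2} = \left(\frac{2}{21}\right)^{2} = \frac{4}{441}$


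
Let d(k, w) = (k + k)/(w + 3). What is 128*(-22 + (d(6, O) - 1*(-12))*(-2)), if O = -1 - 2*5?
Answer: -5504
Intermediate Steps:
O = -11 (O = -1 - 10 = -11)
d(k, w) = 2*k/(3 + w) (d(k, w) = (2*k)/(3 + w) = 2*k/(3 + w))
128*(-22 + (d(6, O) - 1*(-12))*(-2)) = 128*(-22 + (2*6/(3 - 11) - 1*(-12))*(-2)) = 128*(-22 + (2*6/(-8) + 12)*(-2)) = 128*(-22 + (2*6*(-⅛) + 12)*(-2)) = 128*(-22 + (-3/2 + 12)*(-2)) = 128*(-22 + (21/2)*(-2)) = 128*(-22 - 21) = 128*(-43) = -5504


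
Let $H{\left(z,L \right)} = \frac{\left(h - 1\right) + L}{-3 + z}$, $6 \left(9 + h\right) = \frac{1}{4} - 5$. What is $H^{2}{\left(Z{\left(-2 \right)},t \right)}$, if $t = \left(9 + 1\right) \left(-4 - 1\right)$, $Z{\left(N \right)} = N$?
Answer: $\frac{2128681}{14400} \approx 147.82$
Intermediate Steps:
$h = - \frac{235}{24}$ ($h = -9 + \frac{\frac{1}{4} - 5}{6} = -9 + \frac{1}{6} \left(- \frac{19}{4}\right) = -9 - \frac{19}{24} = - \frac{235}{24} \approx -9.7917$)
$t = -50$ ($t = 10 \left(-5\right) = -50$)
$H{\left(z,L \right)} = \frac{- \frac{259}{24} + L}{-3 + z}$ ($H{\left(z,L \right)} = \frac{\left(- \frac{235}{24} - 1\right) + L}{-3 + z} = \frac{- \frac{259}{24} + L}{-3 + z}$)
$H^{2}{\left(Z{\left(-2 \right)},t \right)} = \left(\frac{- \frac{259}{24} - 50}{-3 - 2}\right)^{2} = \left(\frac{1}{-5} \left(- \frac{1459}{24}\right)\right)^{2} = \left(\left(- \frac{1}{5}\right) \left(- \frac{1459}{24}\right)\right)^{2} = \left(\frac{1459}{120}\right)^{2} = \frac{2128681}{14400}$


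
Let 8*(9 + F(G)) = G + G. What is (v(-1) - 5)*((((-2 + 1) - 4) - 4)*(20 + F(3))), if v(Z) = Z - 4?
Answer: 2115/2 ≈ 1057.5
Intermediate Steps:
v(Z) = -4 + Z
F(G) = -9 + G/4 (F(G) = -9 + (G + G)/8 = -9 + (2*G)/8 = -9 + G/4)
(v(-1) - 5)*((((-2 + 1) - 4) - 4)*(20 + F(3))) = ((-4 - 1) - 5)*((((-2 + 1) - 4) - 4)*(20 + (-9 + (¼)*3))) = (-5 - 5)*(((-1 - 4) - 4)*(20 + (-9 + ¾))) = -10*(-5 - 4)*(20 - 33/4) = -(-90)*47/4 = -10*(-423/4) = 2115/2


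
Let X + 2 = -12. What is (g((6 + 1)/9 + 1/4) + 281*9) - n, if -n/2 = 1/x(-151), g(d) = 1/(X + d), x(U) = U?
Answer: 178331123/70517 ≈ 2528.9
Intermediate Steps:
X = -14 (X = -2 - 12 = -14)
g(d) = 1/(-14 + d)
n = 2/151 (n = -2/(-151) = -2*(-1/151) = 2/151 ≈ 0.013245)
(g((6 + 1)/9 + 1/4) + 281*9) - n = (1/(-14 + ((6 + 1)/9 + 1/4)) + 281*9) - 1*2/151 = (1/(-14 + (7*(⅑) + 1*(¼))) + 2529) - 2/151 = (1/(-14 + (7/9 + ¼)) + 2529) - 2/151 = (1/(-14 + 37/36) + 2529) - 2/151 = (1/(-467/36) + 2529) - 2/151 = (-36/467 + 2529) - 2/151 = 1181007/467 - 2/151 = 178331123/70517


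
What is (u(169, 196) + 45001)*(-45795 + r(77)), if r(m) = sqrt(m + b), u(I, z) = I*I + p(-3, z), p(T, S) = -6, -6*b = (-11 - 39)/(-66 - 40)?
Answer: -3368497020 + 36778*sqrt(7778598)/159 ≈ -3.3678e+9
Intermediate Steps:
b = -25/318 (b = -(-11 - 39)/(6*(-66 - 40)) = -(-25)/(3*(-106)) = -(-25)*(-1)/(3*106) = -1/6*25/53 = -25/318 ≈ -0.078616)
u(I, z) = -6 + I**2 (u(I, z) = I*I - 6 = I**2 - 6 = -6 + I**2)
r(m) = sqrt(-25/318 + m) (r(m) = sqrt(m - 25/318) = sqrt(-25/318 + m))
(u(169, 196) + 45001)*(-45795 + r(77)) = ((-6 + 169**2) + 45001)*(-45795 + sqrt(-7950 + 101124*77)/318) = ((-6 + 28561) + 45001)*(-45795 + sqrt(-7950 + 7786548)/318) = (28555 + 45001)*(-45795 + sqrt(7778598)/318) = 73556*(-45795 + sqrt(7778598)/318) = -3368497020 + 36778*sqrt(7778598)/159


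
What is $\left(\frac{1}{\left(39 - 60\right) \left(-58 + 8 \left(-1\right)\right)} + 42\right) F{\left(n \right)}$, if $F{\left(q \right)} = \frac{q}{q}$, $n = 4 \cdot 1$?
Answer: $\frac{58213}{1386} \approx 42.001$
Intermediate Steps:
$n = 4$
$F{\left(q \right)} = 1$
$\left(\frac{1}{\left(39 - 60\right) \left(-58 + 8 \left(-1\right)\right)} + 42\right) F{\left(n \right)} = \left(\frac{1}{\left(39 - 60\right) \left(-58 + 8 \left(-1\right)\right)} + 42\right) 1 = \left(\frac{1}{\left(-21\right) \left(-58 - 8\right)} + 42\right) 1 = \left(\frac{1}{\left(-21\right) \left(-66\right)} + 42\right) 1 = \left(\frac{1}{1386} + 42\right) 1 = \frac{58213}{1386} \cdot 1 = \frac{58213}{1386}$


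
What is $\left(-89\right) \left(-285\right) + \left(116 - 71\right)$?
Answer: $25410$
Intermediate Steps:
$\left(-89\right) \left(-285\right) + \left(116 - 71\right) = 25365 + \left(116 - 71\right) = 25365 + 45 = 25410$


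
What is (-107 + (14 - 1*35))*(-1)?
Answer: 128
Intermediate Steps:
(-107 + (14 - 1*35))*(-1) = (-107 + (14 - 35))*(-1) = (-107 - 21)*(-1) = -128*(-1) = 128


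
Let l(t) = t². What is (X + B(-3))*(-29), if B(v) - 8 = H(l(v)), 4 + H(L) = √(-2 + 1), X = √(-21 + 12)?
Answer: -116 - 116*I ≈ -116.0 - 116.0*I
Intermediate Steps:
X = 3*I (X = √(-9) = 3*I ≈ 3.0*I)
H(L) = -4 + I (H(L) = -4 + √(-2 + 1) = -4 + √(-1) = -4 + I)
B(v) = 4 + I (B(v) = 8 + (-4 + I) = 4 + I)
(X + B(-3))*(-29) = (3*I + (4 + I))*(-29) = (4 + 4*I)*(-29) = -116 - 116*I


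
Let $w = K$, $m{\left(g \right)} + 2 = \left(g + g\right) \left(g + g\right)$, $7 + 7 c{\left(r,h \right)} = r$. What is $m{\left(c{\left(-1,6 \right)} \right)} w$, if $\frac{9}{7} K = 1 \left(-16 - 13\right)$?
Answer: $- \frac{4582}{63} \approx -72.73$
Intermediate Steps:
$c{\left(r,h \right)} = -1 + \frac{r}{7}$
$K = - \frac{203}{9}$ ($K = \frac{7 \cdot 1 \left(-16 - 13\right)}{9} = \frac{7 \cdot 1 \left(-29\right)}{9} = \frac{7}{9} \left(-29\right) = - \frac{203}{9} \approx -22.556$)
$m{\left(g \right)} = -2 + 4 g^{2}$ ($m{\left(g \right)} = -2 + \left(g + g\right) \left(g + g\right) = -2 + 2 g 2 g = -2 + 4 g^{2}$)
$w = - \frac{203}{9} \approx -22.556$
$m{\left(c{\left(-1,6 \right)} \right)} w = \left(-2 + 4 \left(-1 + \frac{1}{7} \left(-1\right)\right)^{2}\right) \left(- \frac{203}{9}\right) = \left(-2 + 4 \left(-1 - \frac{1}{7}\right)^{2}\right) \left(- \frac{203}{9}\right) = \left(-2 + 4 \left(- \frac{8}{7}\right)^{2}\right) \left(- \frac{203}{9}\right) = \left(-2 + 4 \cdot \frac{64}{49}\right) \left(- \frac{203}{9}\right) = \left(-2 + \frac{256}{49}\right) \left(- \frac{203}{9}\right) = \frac{158}{49} \left(- \frac{203}{9}\right) = - \frac{4582}{63}$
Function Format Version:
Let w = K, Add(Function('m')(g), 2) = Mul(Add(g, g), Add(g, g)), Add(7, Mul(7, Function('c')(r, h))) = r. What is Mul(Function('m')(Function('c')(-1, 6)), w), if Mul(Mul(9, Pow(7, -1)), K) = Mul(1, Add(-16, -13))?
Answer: Rational(-4582, 63) ≈ -72.730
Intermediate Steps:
Function('c')(r, h) = Add(-1, Mul(Rational(1, 7), r))
K = Rational(-203, 9) (K = Mul(Rational(7, 9), Mul(1, Add(-16, -13))) = Mul(Rational(7, 9), Mul(1, -29)) = Mul(Rational(7, 9), -29) = Rational(-203, 9) ≈ -22.556)
Function('m')(g) = Add(-2, Mul(4, Pow(g, 2))) (Function('m')(g) = Add(-2, Mul(Add(g, g), Add(g, g))) = Add(-2, Mul(Mul(2, g), Mul(2, g))) = Add(-2, Mul(4, Pow(g, 2))))
w = Rational(-203, 9) ≈ -22.556
Mul(Function('m')(Function('c')(-1, 6)), w) = Mul(Add(-2, Mul(4, Pow(Add(-1, Mul(Rational(1, 7), -1)), 2))), Rational(-203, 9)) = Mul(Add(-2, Mul(4, Pow(Add(-1, Rational(-1, 7)), 2))), Rational(-203, 9)) = Mul(Add(-2, Mul(4, Pow(Rational(-8, 7), 2))), Rational(-203, 9)) = Mul(Add(-2, Mul(4, Rational(64, 49))), Rational(-203, 9)) = Mul(Add(-2, Rational(256, 49)), Rational(-203, 9)) = Mul(Rational(158, 49), Rational(-203, 9)) = Rational(-4582, 63)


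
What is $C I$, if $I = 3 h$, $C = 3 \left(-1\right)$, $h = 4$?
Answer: $-36$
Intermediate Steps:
$C = -3$
$I = 12$ ($I = 3 \cdot 4 = 12$)
$C I = \left(-3\right) 12 = -36$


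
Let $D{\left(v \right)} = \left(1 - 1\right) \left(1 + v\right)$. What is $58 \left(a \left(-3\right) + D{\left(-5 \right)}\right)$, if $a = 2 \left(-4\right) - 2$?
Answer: $1740$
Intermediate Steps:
$a = -10$ ($a = -8 - 2 = -10$)
$D{\left(v \right)} = 0$ ($D{\left(v \right)} = 0 \left(1 + v\right) = 0$)
$58 \left(a \left(-3\right) + D{\left(-5 \right)}\right) = 58 \left(\left(-10\right) \left(-3\right) + 0\right) = 58 \left(30 + 0\right) = 58 \cdot 30 = 1740$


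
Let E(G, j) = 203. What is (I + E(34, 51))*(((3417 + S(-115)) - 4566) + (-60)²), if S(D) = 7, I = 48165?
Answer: 118888544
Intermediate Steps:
(I + E(34, 51))*(((3417 + S(-115)) - 4566) + (-60)²) = (48165 + 203)*(((3417 + 7) - 4566) + (-60)²) = 48368*((3424 - 4566) + 3600) = 48368*(-1142 + 3600) = 48368*2458 = 118888544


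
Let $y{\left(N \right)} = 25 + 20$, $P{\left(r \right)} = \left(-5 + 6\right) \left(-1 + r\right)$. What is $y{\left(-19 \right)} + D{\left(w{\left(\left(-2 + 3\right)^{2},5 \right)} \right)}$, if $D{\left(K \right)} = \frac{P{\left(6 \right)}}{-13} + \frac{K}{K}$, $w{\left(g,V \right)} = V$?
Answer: $\frac{593}{13} \approx 45.615$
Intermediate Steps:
$P{\left(r \right)} = -1 + r$ ($P{\left(r \right)} = 1 \left(-1 + r\right) = -1 + r$)
$y{\left(N \right)} = 45$
$D{\left(K \right)} = \frac{8}{13}$ ($D{\left(K \right)} = \frac{-1 + 6}{-13} + \frac{K}{K} = 5 \left(- \frac{1}{13}\right) + 1 = - \frac{5}{13} + 1 = \frac{8}{13}$)
$y{\left(-19 \right)} + D{\left(w{\left(\left(-2 + 3\right)^{2},5 \right)} \right)} = 45 + \frac{8}{13} = \frac{593}{13}$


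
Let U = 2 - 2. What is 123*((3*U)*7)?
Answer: 0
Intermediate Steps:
U = 0
123*((3*U)*7) = 123*((3*0)*7) = 123*(0*7) = 123*0 = 0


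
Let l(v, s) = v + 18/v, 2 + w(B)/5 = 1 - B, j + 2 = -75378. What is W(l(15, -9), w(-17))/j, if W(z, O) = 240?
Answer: -12/3769 ≈ -0.0031839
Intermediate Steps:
j = -75380 (j = -2 - 75378 = -75380)
w(B) = -5 - 5*B (w(B) = -10 + 5*(1 - B) = -10 + (5 - 5*B) = -5 - 5*B)
W(l(15, -9), w(-17))/j = 240/(-75380) = 240*(-1/75380) = -12/3769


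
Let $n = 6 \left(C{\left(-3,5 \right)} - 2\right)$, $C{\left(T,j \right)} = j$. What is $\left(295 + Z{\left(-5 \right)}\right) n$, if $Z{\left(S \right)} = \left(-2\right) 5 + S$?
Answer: $5040$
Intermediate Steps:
$Z{\left(S \right)} = -10 + S$
$n = 18$ ($n = 6 \left(5 - 2\right) = 6 \cdot 3 = 18$)
$\left(295 + Z{\left(-5 \right)}\right) n = \left(295 - 15\right) 18 = 280 \cdot 18 = 5040$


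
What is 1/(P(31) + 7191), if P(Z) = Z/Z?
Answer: 1/7192 ≈ 0.00013904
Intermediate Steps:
P(Z) = 1
1/(P(31) + 7191) = 1/(1 + 7191) = 1/7192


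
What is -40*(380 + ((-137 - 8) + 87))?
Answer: -12880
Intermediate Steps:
-40*(380 + ((-137 - 8) + 87)) = -40*(380 + (-145 + 87)) = -40*(380 - 58) = -40*322 = -12880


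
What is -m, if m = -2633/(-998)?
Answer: -2633/998 ≈ -2.6383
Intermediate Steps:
m = 2633/998 (m = -2633*(-1/998) = 2633/998 ≈ 2.6383)
-m = -1*2633/998 = -2633/998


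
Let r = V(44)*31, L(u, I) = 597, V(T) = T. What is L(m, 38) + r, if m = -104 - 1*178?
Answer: 1961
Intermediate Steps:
m = -282 (m = -104 - 178 = -282)
r = 1364 (r = 44*31 = 1364)
L(m, 38) + r = 597 + 1364 = 1961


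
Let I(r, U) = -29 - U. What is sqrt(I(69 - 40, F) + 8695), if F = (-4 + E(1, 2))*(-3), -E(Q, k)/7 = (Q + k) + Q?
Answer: sqrt(8570) ≈ 92.574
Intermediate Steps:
E(Q, k) = -14*Q - 7*k (E(Q, k) = -7*((Q + k) + Q) = -7*(k + 2*Q) = -14*Q - 7*k)
F = 96 (F = (-4 + (-14*1 - 7*2))*(-3) = (-4 + (-14 - 14))*(-3) = (-4 - 28)*(-3) = -32*(-3) = 96)
sqrt(I(69 - 40, F) + 8695) = sqrt((-29 - 1*96) + 8695) = sqrt((-29 - 96) + 8695) = sqrt(-125 + 8695) = sqrt(8570)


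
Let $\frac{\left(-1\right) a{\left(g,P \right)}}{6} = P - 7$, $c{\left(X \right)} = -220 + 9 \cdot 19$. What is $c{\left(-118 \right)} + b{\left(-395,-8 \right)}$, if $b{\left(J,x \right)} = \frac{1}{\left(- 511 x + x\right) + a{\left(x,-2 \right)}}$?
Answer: $- \frac{202565}{4134} \approx -49.0$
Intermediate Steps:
$c{\left(X \right)} = -49$ ($c{\left(X \right)} = -220 + 171 = -49$)
$a{\left(g,P \right)} = 42 - 6 P$ ($a{\left(g,P \right)} = - 6 \left(P - 7\right) = - 6 \left(-7 + P\right) = 42 - 6 P$)
$b{\left(J,x \right)} = \frac{1}{54 - 510 x}$ ($b{\left(J,x \right)} = \frac{1}{\left(- 511 x + x\right) + \left(42 - -12\right)} = \frac{1}{- 510 x + \left(42 + 12\right)} = \frac{1}{- 510 x + 54} = \frac{1}{54 - 510 x}$)
$c{\left(-118 \right)} + b{\left(-395,-8 \right)} = -49 - \frac{1}{-54 + 510 \left(-8\right)} = -49 - \frac{1}{-54 - 4080} = -49 - \frac{1}{-4134} = -49 - - \frac{1}{4134} = -49 + \frac{1}{4134} = - \frac{202565}{4134}$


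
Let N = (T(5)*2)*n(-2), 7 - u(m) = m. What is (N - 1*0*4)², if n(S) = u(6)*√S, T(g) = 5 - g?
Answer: 0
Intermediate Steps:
u(m) = 7 - m
n(S) = √S (n(S) = (7 - 1*6)*√S = (7 - 6)*√S = 1*√S = √S)
N = 0 (N = ((5 - 1*5)*2)*√(-2) = ((5 - 5)*2)*(I*√2) = (0*2)*(I*√2) = 0*(I*√2) = 0)
(N - 1*0*4)² = (0 - 1*0*4)² = (0 + 0*4)² = (0 + 0)² = 0² = 0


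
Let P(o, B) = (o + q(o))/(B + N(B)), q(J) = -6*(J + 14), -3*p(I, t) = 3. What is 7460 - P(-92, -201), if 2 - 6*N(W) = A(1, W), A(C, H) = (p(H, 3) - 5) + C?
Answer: 8946796/1199 ≈ 7461.9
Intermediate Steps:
p(I, t) = -1 (p(I, t) = -⅓*3 = -1)
q(J) = -84 - 6*J (q(J) = -6*(14 + J) = -84 - 6*J)
A(C, H) = -6 + C (A(C, H) = (-1 - 5) + C = -6 + C)
N(W) = 7/6 (N(W) = ⅓ - (-6 + 1)/6 = ⅓ - ⅙*(-5) = ⅓ + ⅚ = 7/6)
P(o, B) = (-84 - 5*o)/(7/6 + B) (P(o, B) = (o + (-84 - 6*o))/(B + 7/6) = (-84 - 5*o)/(7/6 + B))
7460 - P(-92, -201) = 7460 - 6*(-84 - 5*(-92))/(7 + 6*(-201)) = 7460 - 6*(-84 + 460)/(7 - 1206) = 7460 - 6*376/(-1199) = 7460 - 6*(-1)*376/1199 = 7460 - 1*(-2256/1199) = 7460 + 2256/1199 = 8946796/1199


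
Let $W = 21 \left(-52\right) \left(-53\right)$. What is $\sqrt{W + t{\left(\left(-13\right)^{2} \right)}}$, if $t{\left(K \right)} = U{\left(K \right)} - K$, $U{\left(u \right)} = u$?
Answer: $2 \sqrt{14469} \approx 240.57$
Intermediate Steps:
$t{\left(K \right)} = 0$ ($t{\left(K \right)} = K - K = 0$)
$W = 57876$ ($W = \left(-1092\right) \left(-53\right) = 57876$)
$\sqrt{W + t{\left(\left(-13\right)^{2} \right)}} = \sqrt{57876 + 0} = \sqrt{57876} = 2 \sqrt{14469}$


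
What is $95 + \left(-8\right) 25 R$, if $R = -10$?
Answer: $2095$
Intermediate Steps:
$95 + \left(-8\right) 25 R = 95 + \left(-8\right) 25 \left(-10\right) = 95 - -2000 = 95 + 2000 = 2095$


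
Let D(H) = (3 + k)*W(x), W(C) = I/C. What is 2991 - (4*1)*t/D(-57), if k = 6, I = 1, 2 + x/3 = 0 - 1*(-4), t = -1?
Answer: 8981/3 ≈ 2993.7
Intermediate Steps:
x = 6 (x = -6 + 3*(0 - 1*(-4)) = -6 + 3*(0 + 4) = -6 + 3*4 = -6 + 12 = 6)
W(C) = 1/C
D(H) = 3/2 (D(H) = (3 + 6)/6 = 9*(⅙) = 3/2)
2991 - (4*1)*t/D(-57) = 2991 - (4*1)*(-1)/3/2 = 2991 - 4*(-1)*2/3 = 2991 - (-4)*2/3 = 2991 - 1*(-8/3) = 2991 + 8/3 = 8981/3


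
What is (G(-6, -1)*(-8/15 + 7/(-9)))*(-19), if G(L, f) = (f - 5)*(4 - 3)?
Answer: -2242/15 ≈ -149.47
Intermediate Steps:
G(L, f) = -5 + f (G(L, f) = (-5 + f)*1 = -5 + f)
(G(-6, -1)*(-8/15 + 7/(-9)))*(-19) = ((-5 - 1)*(-8/15 + 7/(-9)))*(-19) = -6*(-8*1/15 + 7*(-1/9))*(-19) = -6*(-8/15 - 7/9)*(-19) = -6*(-59/45)*(-19) = (118/15)*(-19) = -2242/15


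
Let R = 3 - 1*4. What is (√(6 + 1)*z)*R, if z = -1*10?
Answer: 10*√7 ≈ 26.458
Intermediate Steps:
z = -10
R = -1 (R = 3 - 4 = -1)
(√(6 + 1)*z)*R = (√(6 + 1)*(-10))*(-1) = (√7*(-10))*(-1) = -10*√7*(-1) = 10*√7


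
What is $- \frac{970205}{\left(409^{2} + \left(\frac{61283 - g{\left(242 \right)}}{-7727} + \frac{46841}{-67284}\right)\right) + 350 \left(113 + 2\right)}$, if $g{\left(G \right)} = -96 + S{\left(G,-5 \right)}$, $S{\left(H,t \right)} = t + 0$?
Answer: $- \frac{100882588834188}{21578318903209} \approx -4.6752$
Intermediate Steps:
$S{\left(H,t \right)} = t$
$g{\left(G \right)} = -101$ ($g{\left(G \right)} = -96 - 5 = -101$)
$- \frac{970205}{\left(409^{2} + \left(\frac{61283 - g{\left(242 \right)}}{-7727} + \frac{46841}{-67284}\right)\right) + 350 \left(113 + 2\right)} = - \frac{970205}{\left(409^{2} + \left(\frac{61283 - -101}{-7727} + \frac{46841}{-67284}\right)\right) + 350 \left(113 + 2\right)} = - \frac{970205}{\left(167281 + \left(\left(61283 + 101\right) \left(- \frac{1}{7727}\right) + 46841 \left(- \frac{1}{67284}\right)\right)\right) + 350 \cdot 115} = - \frac{970205}{\left(167281 + \left(61384 \left(- \frac{1}{7727}\right) - \frac{46841}{67284}\right)\right) + 40250} = - \frac{970205}{\left(167281 - \frac{4492101463}{519903468}\right) + 40250} = - \frac{970205}{\frac{86965479929045}{519903468} + 40250} = - \frac{970205}{\frac{107891594516045}{519903468}} = \left(-970205\right) \frac{519903468}{107891594516045} = - \frac{100882588834188}{21578318903209}$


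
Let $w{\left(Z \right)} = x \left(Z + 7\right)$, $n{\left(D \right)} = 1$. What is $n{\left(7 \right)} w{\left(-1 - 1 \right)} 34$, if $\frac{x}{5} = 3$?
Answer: $2550$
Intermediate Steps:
$x = 15$ ($x = 5 \cdot 3 = 15$)
$w{\left(Z \right)} = 105 + 15 Z$ ($w{\left(Z \right)} = 15 \left(Z + 7\right) = 15 \left(7 + Z\right) = 105 + 15 Z$)
$n{\left(7 \right)} w{\left(-1 - 1 \right)} 34 = 1 \left(105 + 15 \left(-1 - 1\right)\right) 34 = 1 \left(105 + 15 \left(-2\right)\right) 34 = 1 \left(105 - 30\right) 34 = 1 \cdot 75 \cdot 34 = 75 \cdot 34 = 2550$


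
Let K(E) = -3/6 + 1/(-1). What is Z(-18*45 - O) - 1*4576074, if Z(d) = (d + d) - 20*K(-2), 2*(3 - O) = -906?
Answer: -4578576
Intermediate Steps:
O = 456 (O = 3 - ½*(-906) = 3 + 453 = 456)
K(E) = -3/2 (K(E) = -3*⅙ + 1*(-1) = -½ - 1 = -3/2)
Z(d) = 30 + 2*d (Z(d) = (d + d) - 20*(-3/2) = 2*d + 30 = 30 + 2*d)
Z(-18*45 - O) - 1*4576074 = (30 + 2*(-18*45 - 1*456)) - 1*4576074 = (30 + 2*(-810 - 456)) - 4576074 = (30 + 2*(-1266)) - 4576074 = (30 - 2532) - 4576074 = -2502 - 4576074 = -4578576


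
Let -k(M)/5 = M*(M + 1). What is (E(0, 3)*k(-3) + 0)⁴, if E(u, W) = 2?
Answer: 12960000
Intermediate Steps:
k(M) = -5*M*(1 + M) (k(M) = -5*M*(M + 1) = -5*M*(1 + M))
(E(0, 3)*k(-3) + 0)⁴ = (2*(-5*(-3)*(1 - 3)) + 0)⁴ = (2*(-5*(-3)*(-2)) + 0)⁴ = (2*(-30) + 0)⁴ = (-60 + 0)⁴ = (-60)⁴ = 12960000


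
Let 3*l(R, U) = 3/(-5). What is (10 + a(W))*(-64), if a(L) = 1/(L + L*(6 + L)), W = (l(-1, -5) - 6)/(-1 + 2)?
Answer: -19440/31 ≈ -627.10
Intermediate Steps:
l(R, U) = -⅕ (l(R, U) = (3/(-5))/3 = (3*(-⅕))/3 = (⅓)*(-⅗) = -⅕)
W = -31/5 (W = (-⅕ - 6)/(-1 + 2) = -31/5/1 = -31/5*1 = -31/5 ≈ -6.2000)
(10 + a(W))*(-64) = (10 + 1/((-31/5)*(7 - 31/5)))*(-64) = (10 - 5/(31*⅘))*(-64) = (10 - 5/31*5/4)*(-64) = (10 - 25/124)*(-64) = (1215/124)*(-64) = -19440/31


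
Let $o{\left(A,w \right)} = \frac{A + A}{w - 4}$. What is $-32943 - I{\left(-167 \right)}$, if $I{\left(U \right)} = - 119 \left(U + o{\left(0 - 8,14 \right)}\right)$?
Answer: $- \frac{265032}{5} \approx -53006.0$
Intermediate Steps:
$o{\left(A,w \right)} = \frac{2 A}{-4 + w}$
$I{\left(U \right)} = \frac{952}{5} - 119 U$ ($I{\left(U \right)} = - 119 \left(U + \frac{2 \left(0 - 8\right)}{-4 + 14}\right) = - 119 \left(U + \frac{2 \left(0 - 8\right)}{10}\right) = - 119 \left(U + 2 \left(-8\right) \frac{1}{10}\right) = - 119 \left(U - \frac{8}{5}\right) = - 119 \left(- \frac{8}{5} + U\right) = \frac{952}{5} - 119 U$)
$-32943 - I{\left(-167 \right)} = -32943 - \left(\frac{952}{5} - -19873\right) = -32943 - \left(\frac{952}{5} + 19873\right) = -32943 - \frac{100317}{5} = - \frac{265032}{5}$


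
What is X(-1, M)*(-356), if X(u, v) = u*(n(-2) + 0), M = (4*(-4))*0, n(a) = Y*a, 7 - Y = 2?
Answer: -3560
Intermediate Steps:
Y = 5 (Y = 7 - 1*2 = 7 - 2 = 5)
n(a) = 5*a
M = 0 (M = -16*0 = 0)
X(u, v) = -10*u (X(u, v) = u*(5*(-2) + 0) = u*(-10 + 0) = u*(-10) = -10*u)
X(-1, M)*(-356) = -10*(-1)*(-356) = 10*(-356) = -3560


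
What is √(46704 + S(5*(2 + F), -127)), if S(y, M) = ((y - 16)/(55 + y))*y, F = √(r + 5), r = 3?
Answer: 2*√(151795 + 23354*√2)/√(13 + 2*√2) ≈ 216.12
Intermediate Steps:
F = 2*√2 (F = √(3 + 5) = √8 = 2*√2 ≈ 2.8284)
S(y, M) = y*(-16 + y)/(55 + y) (S(y, M) = ((-16 + y)/(55 + y))*y = y*(-16 + y)/(55 + y))
√(46704 + S(5*(2 + F), -127)) = √(46704 + (5*(2 + 2*√2))*(-16 + 5*(2 + 2*√2))/(55 + 5*(2 + 2*√2))) = √(46704 + (10 + 10*√2)*(-16 + (10 + 10*√2))/(55 + (10 + 10*√2))) = √(46704 + (10 + 10*√2)*(-6 + 10*√2)/(65 + 10*√2)) = √(46704 + (-6 + 10*√2)*(10 + 10*√2)/(65 + 10*√2))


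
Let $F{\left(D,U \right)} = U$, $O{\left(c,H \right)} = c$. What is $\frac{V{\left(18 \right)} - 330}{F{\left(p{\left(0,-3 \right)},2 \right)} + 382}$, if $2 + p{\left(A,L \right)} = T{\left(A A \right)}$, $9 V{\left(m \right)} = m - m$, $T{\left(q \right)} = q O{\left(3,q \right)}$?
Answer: $- \frac{55}{64} \approx -0.85938$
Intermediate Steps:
$T{\left(q \right)} = 3 q$ ($T{\left(q \right)} = q 3 = 3 q$)
$V{\left(m \right)} = 0$ ($V{\left(m \right)} = \frac{m - m}{9} = \frac{1}{9} \cdot 0 = 0$)
$p{\left(A,L \right)} = -2 + 3 A^{2}$ ($p{\left(A,L \right)} = -2 + 3 A A = -2 + 3 A^{2}$)
$\frac{V{\left(18 \right)} - 330}{F{\left(p{\left(0,-3 \right)},2 \right)} + 382} = \frac{0 - 330}{2 + 382} = - \frac{330}{384} = \left(-330\right) \frac{1}{384} = - \frac{55}{64}$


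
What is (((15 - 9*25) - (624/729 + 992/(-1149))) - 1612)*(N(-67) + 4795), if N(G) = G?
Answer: -267243943280/31023 ≈ -8.6144e+6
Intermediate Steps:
(((15 - 9*25) - (624/729 + 992/(-1149))) - 1612)*(N(-67) + 4795) = (((15 - 9*25) - (624/729 + 992/(-1149))) - 1612)*(-67 + 4795) = (((15 - 225) - (624*(1/729) + 992*(-1/1149))) - 1612)*4728 = ((-210 - (208/243 - 992/1149)) - 1612)*4728 = ((-210 - 1*(-688/93069)) - 1612)*4728 = ((-210 + 688/93069) - 1612)*4728 = (-19543802/93069 - 1612)*4728 = -169571030/93069*4728 = -267243943280/31023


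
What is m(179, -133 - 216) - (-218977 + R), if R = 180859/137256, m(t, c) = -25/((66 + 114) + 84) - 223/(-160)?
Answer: 314871381061/1437920 ≈ 2.1898e+5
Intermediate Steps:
m(t, c) = 6859/5280 (m(t, c) = -25/(180 + 84) - 223*(-1/160) = -25/264 + 223/160 = 6859/5280)
R = 25837/19608 (R = 180859*(1/137256) = 25837/19608 ≈ 1.3177)
m(179, -133 - 216) - (-218977 + R) = 6859/5280 - (-218977 + 25837/19608) = 6859/5280 - 1*(-4293675179/19608) = 6859/5280 + 4293675179/19608 = 314871381061/1437920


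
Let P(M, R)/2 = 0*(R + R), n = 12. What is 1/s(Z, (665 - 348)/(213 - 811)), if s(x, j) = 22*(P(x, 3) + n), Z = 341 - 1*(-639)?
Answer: 1/264 ≈ 0.0037879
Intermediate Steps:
Z = 980 (Z = 341 + 639 = 980)
P(M, R) = 0 (P(M, R) = 2*(0*(R + R)) = 2*(0*(2*R)) = 2*0 = 0)
s(x, j) = 264 (s(x, j) = 22*(0 + 12) = 22*12 = 264)
1/s(Z, (665 - 348)/(213 - 811)) = 1/264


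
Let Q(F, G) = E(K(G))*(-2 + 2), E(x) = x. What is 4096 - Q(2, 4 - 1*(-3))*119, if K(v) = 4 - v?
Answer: 4096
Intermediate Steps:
Q(F, G) = 0 (Q(F, G) = (4 - G)*(-2 + 2) = (4 - G)*0 = 0)
4096 - Q(2, 4 - 1*(-3))*119 = 4096 - 0*119 = 4096 - 1*0 = 4096 + 0 = 4096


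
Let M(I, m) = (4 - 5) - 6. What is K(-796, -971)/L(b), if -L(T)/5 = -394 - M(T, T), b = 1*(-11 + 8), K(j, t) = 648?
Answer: 72/215 ≈ 0.33488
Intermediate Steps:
b = -3 (b = 1*(-3) = -3)
M(I, m) = -7 (M(I, m) = -1 - 6 = -7)
L(T) = 1935 (L(T) = -5*(-394 - 1*(-7)) = -5*(-394 + 7) = -5*(-387) = 1935)
K(-796, -971)/L(b) = 648/1935 = 648*(1/1935) = 72/215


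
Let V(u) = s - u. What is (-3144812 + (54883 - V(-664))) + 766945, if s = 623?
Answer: -2324271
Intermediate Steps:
V(u) = 623 - u
(-3144812 + (54883 - V(-664))) + 766945 = (-3144812 + (54883 - (623 - 1*(-664)))) + 766945 = (-3144812 + (54883 - (623 + 664))) + 766945 = (-3144812 + (54883 - 1*1287)) + 766945 = (-3144812 + (54883 - 1287)) + 766945 = (-3144812 + 53596) + 766945 = -3091216 + 766945 = -2324271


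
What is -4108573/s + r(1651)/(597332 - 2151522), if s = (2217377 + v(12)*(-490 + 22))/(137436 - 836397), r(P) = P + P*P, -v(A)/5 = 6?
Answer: 2231605762917803293/1734022993615 ≈ 1.2870e+6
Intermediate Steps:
v(A) = -30 (v(A) = -5*6 = -30)
r(P) = P + P**2
s = -2231417/698961 (s = (2217377 - 30*(-490 + 22))/(137436 - 836397) = (2217377 - 30*(-468))/(-698961) = (2217377 + 14040)*(-1/698961) = 2231417*(-1/698961) = -2231417/698961 ≈ -3.1925)
-4108573/s + r(1651)/(597332 - 2151522) = -4108573/(-2231417/698961) + (1651*(1 + 1651))/(597332 - 2151522) = -4108573*(-698961/2231417) + (1651*1652)/(-1554190) = 2871732292653/2231417 + 2727452*(-1/1554190) = 2871732292653/2231417 - 1363726/777095 = 2231605762917803293/1734022993615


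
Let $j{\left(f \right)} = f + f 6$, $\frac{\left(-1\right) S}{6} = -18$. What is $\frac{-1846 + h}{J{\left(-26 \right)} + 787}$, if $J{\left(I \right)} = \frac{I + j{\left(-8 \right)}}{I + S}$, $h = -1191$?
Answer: $- \frac{3037}{786} \approx -3.8639$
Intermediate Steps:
$S = 108$ ($S = \left(-6\right) \left(-18\right) = 108$)
$j{\left(f \right)} = 7 f$ ($j{\left(f \right)} = f + 6 f = 7 f$)
$J{\left(I \right)} = \frac{-56 + I}{108 + I}$ ($J{\left(I \right)} = \frac{I + 7 \left(-8\right)}{I + 108} = \frac{I - 56}{108 + I} = \frac{-56 + I}{108 + I}$)
$\frac{-1846 + h}{J{\left(-26 \right)} + 787} = \frac{-1846 - 1191}{\frac{-56 - 26}{108 - 26} + 787} = - \frac{3037}{\frac{1}{82} \left(-82\right) + 787} = - \frac{3037}{-1 + 787} = - \frac{3037}{786}$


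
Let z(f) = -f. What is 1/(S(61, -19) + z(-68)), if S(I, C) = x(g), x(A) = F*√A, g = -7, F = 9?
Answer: 68/5191 - 9*I*√7/5191 ≈ 0.0131 - 0.0045871*I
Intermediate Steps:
x(A) = 9*√A
S(I, C) = 9*I*√7 (S(I, C) = 9*√(-7) = 9*(I*√7) = 9*I*√7)
1/(S(61, -19) + z(-68)) = 1/(9*I*√7 - 1*(-68)) = 1/(9*I*√7 + 68) = 1/(68 + 9*I*√7)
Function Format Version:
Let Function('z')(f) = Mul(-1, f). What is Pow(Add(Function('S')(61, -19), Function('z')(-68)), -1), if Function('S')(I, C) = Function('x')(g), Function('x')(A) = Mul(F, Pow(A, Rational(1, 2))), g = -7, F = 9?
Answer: Add(Rational(68, 5191), Mul(Rational(-9, 5191), I, Pow(7, Rational(1, 2)))) ≈ Add(0.013100, Mul(-0.0045871, I))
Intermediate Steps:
Function('x')(A) = Mul(9, Pow(A, Rational(1, 2)))
Function('S')(I, C) = Mul(9, I, Pow(7, Rational(1, 2))) (Function('S')(I, C) = Mul(9, Pow(-7, Rational(1, 2))) = Mul(9, Mul(I, Pow(7, Rational(1, 2)))) = Mul(9, I, Pow(7, Rational(1, 2))))
Pow(Add(Function('S')(61, -19), Function('z')(-68)), -1) = Pow(Add(Mul(9, I, Pow(7, Rational(1, 2))), Mul(-1, -68)), -1) = Pow(Add(Mul(9, I, Pow(7, Rational(1, 2))), 68), -1) = Pow(Add(68, Mul(9, I, Pow(7, Rational(1, 2)))), -1)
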